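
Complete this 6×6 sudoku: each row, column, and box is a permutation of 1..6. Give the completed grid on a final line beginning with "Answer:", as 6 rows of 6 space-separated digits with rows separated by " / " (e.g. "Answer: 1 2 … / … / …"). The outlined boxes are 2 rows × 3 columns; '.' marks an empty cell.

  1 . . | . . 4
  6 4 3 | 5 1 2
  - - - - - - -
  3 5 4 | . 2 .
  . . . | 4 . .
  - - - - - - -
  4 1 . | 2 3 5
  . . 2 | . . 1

Step 1. [r6c4∈{6}] r6c4's peers cover all but 6. So r6c4=6.
Step 2. [r4c2∈{2,6}] col 2 places 6 nowhere but r4c2. So r4c2=6.
Step 3. [r3c6∈{6}] r3c6 has the single candidate 6, so r3c6=6.
Step 4. [r3c4∈{1}] only 1 remains possible at r3c4. So r3c4=1.
Step 5. [r4c1∈{2}] r4c1 is down to just 2, so r4c1=2.
Step 6. [r4c5∈{5}] nothing but 5 survives at r4c5 ⇒ r4c5=5.
Step 7. [r6c5∈{4}] r6c5's peers cover all but 4 ⇒ r6c5=4.
Step 8. [r1c3∈{5}] r1c3 is down to just 5 ⇒ r1c3=5.
Step 9. [r1c5∈{6}] r1c5's peers cover all but 6. So r1c5=6.
Step 10. [r1c2∈{2}] r1c2's peers cover all but 2 ⇒ r1c2=2.
Step 11. [r6c1∈{5}] r6c1 is down to just 5. So r6c1=5.
Step 12. [r4c6∈{3}] nothing but 3 survives at r4c6. So r4c6=3.
Step 13. [r1c4∈{3}] only 3 remains possible at r1c4 ⇒ r1c4=3.
Step 14. [r5c3∈{6}] only 6 remains possible at r5c3, so r5c3=6.
Step 15. [r6c2∈{3}] r6c2 is down to just 3, so r6c2=3.
Step 16. [r4c3∈{1}] r4c3's peers cover all but 1 ⇒ r4c3=1.

Answer: 1 2 5 3 6 4 / 6 4 3 5 1 2 / 3 5 4 1 2 6 / 2 6 1 4 5 3 / 4 1 6 2 3 5 / 5 3 2 6 4 1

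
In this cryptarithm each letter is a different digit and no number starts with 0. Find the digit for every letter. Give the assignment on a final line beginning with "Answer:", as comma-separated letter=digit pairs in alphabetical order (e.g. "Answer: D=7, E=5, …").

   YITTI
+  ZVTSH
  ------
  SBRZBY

Step 1. [S] S is the leading digit of a 6-digit sum of two 5-digit numbers; the final carry is exactly 1. So S=1.
Step 2. [col 1: I + H ≡ Y (mod 10)] column 1 (I + H ≡ Y (mod 10), carry-in 0) doesn't pin I yet; pick I=2 and continue, so I=2.
Step 3. [col 1: I + H ≡ Y (mod 10)] H=5 is one option consistent with column 1 (I + H ≡ Y (mod 10), carry-in 0) — take it, so H=5.
Step 4. [col 1: I + H ≡ Y (mod 10)] column 1 reads I+H+carry(0)=Y with I=2, H=5; with digits 1,2,5 already taken and all letters distinct, the only value for Y is 7, so Y=7.
Step 5. [col 2: T + S ≡ B (mod 10)] T=3 is one option consistent with column 2 (T + S ≡ B (mod 10), carry-in 0) — take it. So T=3.
Step 6. [col 2: T + S ≡ B (mod 10)] from column 2 (T=3, S=1, carry-in 0, digits 1,2,3,5,7 already taken and all letters distinct): B must equal 4, so B=4.
Step 7. [col 3: T + T ≡ Z (mod 10)] column 3 reads T+T+carry(0)=Z with T=3; with digits 1,2,3,4,5,7 already taken and all letters distinct, the only value for Z is 6, so Z=6.
Step 8. [col 4: I + V ≡ R (mod 10)] in column 4 we have I+V≡R with carry-in 0; given I=2 and digits 1,2,3,4,5,6,7 already taken and all letters distinct, that pins V to 8 ⇒ V=8.
Step 9. [col 4: I + V ≡ R (mod 10)] column 4 reads I+V+carry(0)=R with I=2, V=8; with digits 1,2,3,4,5,6,7,8 already taken and all letters distinct, the only value for R is 0. So R=0.

Answer: B=4, H=5, I=2, R=0, S=1, T=3, V=8, Y=7, Z=6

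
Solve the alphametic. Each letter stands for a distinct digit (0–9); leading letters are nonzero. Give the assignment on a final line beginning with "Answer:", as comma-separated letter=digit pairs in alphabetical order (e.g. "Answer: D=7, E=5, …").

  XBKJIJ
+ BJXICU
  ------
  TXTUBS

Step 1. [col 1: J + U ≡ S (mod 10)] column 1 (J + U ≡ S (mod 10), carry-in 0) doesn't pin U yet; pick U=4 and continue. So U=4.
Step 2. [col 1: J + U ≡ S (mod 10)] no forcing yet in column 1 (carry-in 0); S=9 is free and consistent — try it ⇒ S=9.
Step 3. [col 1: J + U ≡ S (mod 10)] column 1 reads J+U+carry(0)=S with U=4, S=9; with digits 4,9 already taken and all letters distinct, the only value for J is 5, so J=5.
Step 4. [col 2: I + C ≡ B (mod 10)] column 2 (I + C ≡ B (mod 10), carry-in 0) doesn't pin I yet; pick I=8 and continue. So I=8.
Step 5. [col 2: I + C ≡ B (mod 10)] column 2 (I + C ≡ B (mod 10), carry-in 0) doesn't pin B yet; pick B=1 and continue, so B=1.
Step 6. [col 2: I + C ≡ B (mod 10)] column 2 reads I+C+carry(0)=B with I=8, B=1; with digits 1,4,5,8,9 already taken and all letters distinct, the only value for C is 3, so C=3.
Step 7. [col 4: K + X ≡ T (mod 10)] T=7 is one option consistent with column 4 (K + X ≡ T (mod 10), carry-in 1) — take it. So T=7.
Step 8. [col 4: K + X ≡ T (mod 10)] several values work for K in column 4 (K + X ≡ T (mod 10), carry-in 1); try K=0 ⇒ K=0.
Step 9. [col 4: K + X ≡ T (mod 10)] column 4 reads K+X+carry(1)=T with K=0, T=7; with digits 0,1,3,4,5,7,8,9 already taken and all letters distinct, the only value for X is 6. So X=6.

Answer: B=1, C=3, I=8, J=5, K=0, S=9, T=7, U=4, X=6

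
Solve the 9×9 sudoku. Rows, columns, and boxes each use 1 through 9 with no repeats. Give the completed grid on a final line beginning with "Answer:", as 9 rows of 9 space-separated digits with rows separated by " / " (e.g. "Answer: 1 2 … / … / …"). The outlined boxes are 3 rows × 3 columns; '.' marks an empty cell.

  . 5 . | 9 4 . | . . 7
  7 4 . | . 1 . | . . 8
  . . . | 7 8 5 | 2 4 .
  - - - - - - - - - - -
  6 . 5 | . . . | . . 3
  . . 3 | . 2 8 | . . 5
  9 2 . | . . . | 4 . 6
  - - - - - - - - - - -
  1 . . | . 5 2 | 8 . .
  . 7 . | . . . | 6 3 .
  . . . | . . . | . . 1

Step 1. [r9c5∈{3,6,7,9}] in col 5, 6 fits only at r9c5 ⇒ r9c5=6.
Step 2. [r9c6∈{3,4,7,9}] r9c6 is the only open cell in box 8 admitting 7. So r9c6=7.
Step 3. [r5c2∈{1}] nothing but 1 survives at r5c2. So r5c2=1.
Step 4. [r3c9∈{9}] r3c9's peers cover all but 9, so r3c9=9.
Step 5. [r2c3∈{2,6,9}] row 2 places 9 nowhere but r2c3, so r2c3=9.
Step 6. [r4c8∈{1,2,7,8,9}] r4c8 is the only open cell in row 4 admitting 2, so r4c8=2.
Step 7. [r8c1∈{2,4,5,8}] 5 has one home in row 8: r8c1, so r8c1=5.
Step 8. [r6c5∈{3,7}] col 5 places 3 nowhere but r6c5. So r6c5=3.
Step 9. [r6c6∈{1}] r6c6 is down to just 1 ⇒ r6c6=1.
Step 10. [r4c4∈{4}] r4c4 has the single candidate 4. So r4c4=4.
Step 11. [r1c8∈{1,6}] 1 has one home in col 8: r1c8 ⇒ r1c8=1.
Step 12. [r7c8∈{7,9}] row 7 places 7 nowhere but r7c8. So r7c8=7.
Step 13. [r5c8∈{9}] r5c8 is down to just 9. So r5c8=9.
Step 14. [r8c6∈{4,9}] across col 6, 4 lands solely at r8c6, so r8c6=4.
Step 15. [r7c2∈{3,6,9}] in row 7, 9 fits only at r7c2 ⇒ r7c2=9.
Step 16. [r3c1∈{3}] only 3 remains possible at r3c1, so r3c1=3.
Step 17. [r7c3∈{4,6}] 6 has one home in row 7: r7c3. So r7c3=6.
Step 18. [r1c6∈{3,6}] 6 has one home in row 1: r1c6 ⇒ r1c6=6.
Step 19. [r9c3∈{2,4,8}] r9c3 is the only open cell in col 3 admitting 4 ⇒ r9c3=4.
Step 20. [r9c1∈{2,8}] 2 has one home in row 9: r9c1, so r9c1=2.
Step 21. [r8c3∈{8}] r8c3 has the single candidate 8, so r8c3=8.
Step 22. [r7c4∈{3}] r7c4 has the single candidate 3, so r7c4=3.
Step 23. [r4c5∈{7,9}] 7 has one home in col 5: r4c5 ⇒ r4c5=7.
Step 24. [r9c8∈{5}] only 5 remains possible at r9c8 ⇒ r9c8=5.
Step 25. [r1c7∈{3}] only 3 remains possible at r1c7. So r1c7=3.
Step 26. [r7c9∈{4}] r7c9's peers cover all but 4. So r7c9=4.
Step 27. [r8c4∈{1}] r8c4 is down to just 1. So r8c4=1.
Step 28. [r9c4∈{8}] r9c4's peers cover all but 8, so r9c4=8.
Step 29. [r8c9∈{2}] nothing but 2 survives at r8c9 ⇒ r8c9=2.
Step 30. [r2c6∈{3}] r2c6's peers cover all but 3 ⇒ r2c6=3.
Step 31. [r1c3∈{2}] r1c3's peers cover all but 2. So r1c3=2.
Step 32. [r8c5∈{9}] only 9 remains possible at r8c5, so r8c5=9.
Step 33. [r4c2∈{8}] only 8 remains possible at r4c2, so r4c2=8.
Step 34. [r9c7∈{9}] r9c7 is down to just 9 ⇒ r9c7=9.
Step 35. [r1c1∈{8}] nothing but 8 survives at r1c1 ⇒ r1c1=8.
Step 36. [r4c6∈{9}] nothing but 9 survives at r4c6 ⇒ r4c6=9.
Step 37. [r2c8∈{6}] r2c8's peers cover all but 6. So r2c8=6.
Step 38. [r6c3∈{7}] r6c3 is down to just 7 ⇒ r6c3=7.
Step 39. [r5c1∈{4}] nothing but 4 survives at r5c1. So r5c1=4.
Step 40. [r5c4∈{6}] r5c4's peers cover all but 6 ⇒ r5c4=6.
Step 41. [r3c2∈{6}] r3c2 is down to just 6, so r3c2=6.
Step 42. [r9c2∈{3}] only 3 remains possible at r9c2 ⇒ r9c2=3.
Step 43. [r6c4∈{5}] r6c4 is down to just 5 ⇒ r6c4=5.
Step 44. [r3c3∈{1}] nothing but 1 survives at r3c3 ⇒ r3c3=1.
Step 45. [r4c7∈{1}] r4c7 is down to just 1 ⇒ r4c7=1.
Step 46. [r2c7∈{5}] r2c7 has the single candidate 5. So r2c7=5.
Step 47. [r5c7∈{7}] r5c7 has the single candidate 7. So r5c7=7.
Step 48. [r6c8∈{8}] nothing but 8 survives at r6c8, so r6c8=8.
Step 49. [r2c4∈{2}] only 2 remains possible at r2c4, so r2c4=2.

Answer: 8 5 2 9 4 6 3 1 7 / 7 4 9 2 1 3 5 6 8 / 3 6 1 7 8 5 2 4 9 / 6 8 5 4 7 9 1 2 3 / 4 1 3 6 2 8 7 9 5 / 9 2 7 5 3 1 4 8 6 / 1 9 6 3 5 2 8 7 4 / 5 7 8 1 9 4 6 3 2 / 2 3 4 8 6 7 9 5 1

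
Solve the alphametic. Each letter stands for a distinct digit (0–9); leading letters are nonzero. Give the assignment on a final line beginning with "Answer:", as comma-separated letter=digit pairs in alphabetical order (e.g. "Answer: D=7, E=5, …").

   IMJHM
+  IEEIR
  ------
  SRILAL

Step 1. [col 1: M + R ≡ L (mod 10)] several values work for M in column 1 (M + R ≡ L (mod 10), carry-in 0); try M=5, so M=5.
Step 2. [col 1: M + R ≡ L (mod 10)] no forcing yet in column 1 (carry-in 0); R=4 is free and consistent — try it ⇒ R=4.
Step 3. [col 1: M + R ≡ L (mod 10)] in column 1 we have M+R≡L with carry-in 0; given M=5, R=4 and digits 4,5 already taken and all letters distinct, that pins L to 9, so L=9.
Step 4. [S] adding two 5-digit numbers gives at most 5+1 digits, and here it does — S is that final carry and must be 1, so S=1.
Step 5. [col 2: H + I ≡ A (mod 10)] A=0 is one option consistent with column 2 (H + I ≡ A (mod 10), carry-in 0) — take it, so A=0.
Step 6. [col 2: H + I ≡ A (mod 10)] several values work for I in column 2 (H + I ≡ A (mod 10), carry-in 0); try I=7, so I=7.
Step 7. [col 2: H + I ≡ A (mod 10)] column 2 reads H+I+carry(0)=A with I=7, A=0; with digits 0,1,4,5,7,9 already taken and all letters distinct, the only value for H is 3. So H=3.
Step 8. [col 3: J + E ≡ L (mod 10)] no forcing yet in column 3 (carry-in 1); E=2 is free and consistent — try it ⇒ E=2.
Step 9. [col 3: J + E ≡ L (mod 10)] from column 3 (E=2, L=9, carry-in 1, digits 0,1,2,3,4,5,7,9 already taken and all letters distinct): J must equal 6 ⇒ J=6.

Answer: A=0, E=2, H=3, I=7, J=6, L=9, M=5, R=4, S=1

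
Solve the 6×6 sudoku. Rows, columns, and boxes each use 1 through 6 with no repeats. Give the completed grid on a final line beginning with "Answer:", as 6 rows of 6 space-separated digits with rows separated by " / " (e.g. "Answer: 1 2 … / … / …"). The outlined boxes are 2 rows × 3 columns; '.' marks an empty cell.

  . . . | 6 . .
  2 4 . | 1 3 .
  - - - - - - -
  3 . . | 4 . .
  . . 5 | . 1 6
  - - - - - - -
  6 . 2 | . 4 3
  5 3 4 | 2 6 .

Step 1. [r2c6∈{5}] r2c6 is down to just 5, so r2c6=5.
Step 2. [r3c6∈{2}] nothing but 2 survives at r3c6 ⇒ r3c6=2.
Step 3. [r3c2∈{1,6}] col 2 places 6 nowhere but r3c2 ⇒ r3c2=6.
Step 4. [r1c1∈{1}] only 1 remains possible at r1c1, so r1c1=1.
Step 5. [r4c2∈{2}] only 2 remains possible at r4c2, so r4c2=2.
Step 6. [r3c3∈{1}] only 1 remains possible at r3c3. So r3c3=1.
Step 7. [r1c3∈{3}] r1c3 is down to just 3 ⇒ r1c3=3.
Step 8. [r5c2∈{1}] r5c2's peers cover all but 1. So r5c2=1.
Step 9. [r6c6∈{1}] nothing but 1 survives at r6c6, so r6c6=1.
Step 10. [r1c2∈{5}] r1c2 has the single candidate 5 ⇒ r1c2=5.
Step 11. [r1c5∈{2}] nothing but 2 survives at r1c5, so r1c5=2.
Step 12. [r3c5∈{5}] r3c5's peers cover all but 5, so r3c5=5.
Step 13. [r5c4∈{5}] nothing but 5 survives at r5c4. So r5c4=5.
Step 14. [r4c4∈{3}] only 3 remains possible at r4c4, so r4c4=3.
Step 15. [r2c3∈{6}] nothing but 6 survives at r2c3. So r2c3=6.
Step 16. [r1c6∈{4}] r1c6 is down to just 4, so r1c6=4.
Step 17. [r4c1∈{4}] r4c1 has the single candidate 4, so r4c1=4.

Answer: 1 5 3 6 2 4 / 2 4 6 1 3 5 / 3 6 1 4 5 2 / 4 2 5 3 1 6 / 6 1 2 5 4 3 / 5 3 4 2 6 1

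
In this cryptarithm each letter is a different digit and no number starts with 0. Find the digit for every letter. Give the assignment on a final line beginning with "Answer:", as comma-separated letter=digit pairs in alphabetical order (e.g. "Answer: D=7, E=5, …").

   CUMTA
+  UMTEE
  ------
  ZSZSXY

Step 1. [col 1: A + E ≡ Y (mod 10)] no forcing yet in column 1 (carry-in 0); Y=7 is free and consistent — try it, so Y=7.
Step 2. [col 1: A + E ≡ Y (mod 10)] column 1 (A + E ≡ Y (mod 10), carry-in 0) doesn't pin E yet; pick E=8 and continue ⇒ E=8.
Step 3. [col 1: A + E ≡ Y (mod 10)] column 1: given E=8, Y=7, carry-in 0, and digits 7,8 already taken and all letters distinct, A+E≡Y (mod 10) forces A=9, so A=9.
Step 4. [col 2: T + E ≡ X (mod 10)] column 2 (T + E ≡ X (mod 10), carry-in 1) doesn't pin X yet; pick X=2 and continue. So X=2.
Step 5. [Z] the sum has 6 digits but both addends have 5; that extra leading digit Z is the final carry, namely 1. So Z=1.
Step 6. [col 2: T + E ≡ X (mod 10)] from column 2 (E=8, X=2, carry-in 1, digits 1,2,7,8,9 already taken and all letters distinct): T must equal 3. So T=3.
Step 7. [col 3: M + T ≡ S (mod 10)] several values work for S in column 3 (M + T ≡ S (mod 10), carry-in 1); try S=0. So S=0.
Step 8. [col 3: M + T ≡ S (mod 10)] in column 3 we have M+T≡S with carry-in 1; given T=3, S=0 and digits 0,1,2,3,7,8,9 already taken and all letters distinct, that pins M to 6, so M=6.
Step 9. [col 4: U + M ≡ Z (mod 10)] from column 4 (M=6, Z=1, carry-in 1, digits 0,1,2,3,6,7,8,9 already taken and all letters distinct): U must equal 4. So U=4.
Step 10. [col 5: C + U ≡ S (mod 10)] from column 5 (U=4, S=0, carry-in 1, digits 0,1,2,3,4,6,7,8,9 already taken and all letters distinct): C must equal 5, so C=5.

Answer: A=9, C=5, E=8, M=6, S=0, T=3, U=4, X=2, Y=7, Z=1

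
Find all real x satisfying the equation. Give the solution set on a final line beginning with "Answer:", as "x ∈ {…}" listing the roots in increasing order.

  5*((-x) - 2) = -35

Step 1. [5*((-x) - 2) = -35] 5 out front; divide by 5 ⇒ div: (-x) - 2 = -7.
Step 2. [(-x) - 2 = -7] 2 comes off first (add 2) ⇒ sub: -x = -5.
Step 3. [-x = -5] LHS negated; negate both sides ⇒ neg: x = 5.

Answer: x ∈ {5}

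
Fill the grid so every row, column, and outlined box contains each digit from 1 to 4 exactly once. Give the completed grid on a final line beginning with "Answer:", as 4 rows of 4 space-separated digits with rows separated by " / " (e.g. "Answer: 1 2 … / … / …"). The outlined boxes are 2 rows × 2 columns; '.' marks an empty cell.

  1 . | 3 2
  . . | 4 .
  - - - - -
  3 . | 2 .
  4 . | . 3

Step 1. [r4c2∈{1,2}] r4c2 is the only open cell in row 4 admitting 2, so r4c2=2.
Step 2. [r3c4∈{1,4}] r3c4 is the only open cell in row 3 admitting 4 ⇒ r3c4=4.
Step 3. [r2c2∈{3}] r2c2 is down to just 3 ⇒ r2c2=3.
Step 4. [r4c3∈{1}] only 1 remains possible at r4c3, so r4c3=1.
Step 5. [r1c2∈{4}] r1c2 is down to just 4, so r1c2=4.
Step 6. [r2c4∈{1}] r2c4 is down to just 1. So r2c4=1.
Step 7. [r2c1∈{2}] nothing but 2 survives at r2c1. So r2c1=2.
Step 8. [r3c2∈{1}] only 1 remains possible at r3c2, so r3c2=1.

Answer: 1 4 3 2 / 2 3 4 1 / 3 1 2 4 / 4 2 1 3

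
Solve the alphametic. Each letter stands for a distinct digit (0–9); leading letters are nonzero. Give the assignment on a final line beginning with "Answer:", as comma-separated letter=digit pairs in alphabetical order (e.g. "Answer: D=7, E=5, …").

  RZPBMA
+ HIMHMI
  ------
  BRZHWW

Step 1. [col 1: A + I ≡ W (mod 10)] no forcing yet in column 1 (carry-in 0); A=8 is free and consistent — try it. So A=8.
Step 2. [col 1: A + I ≡ W (mod 10)] no forcing yet in column 1 (carry-in 0); I=5 is free and consistent — try it. So I=5.
Step 3. [col 1: A + I ≡ W (mod 10)] in column 1 we have A+I≡W with carry-in 0; given A=8, I=5 and digits 5,8 already taken and all letters distinct, that pins W to 3, so W=3.
Step 4. [col 2: M + M ≡ W (mod 10)] M=6 is one option consistent with column 2 (M + M ≡ W (mod 10), carry-in 1) — take it ⇒ M=6.
Step 5. [col 3: B + H ≡ H (mod 10)] column 3 reads B+H+carry(1)=H with nothing yet; with digits 3,5,6,8 already taken and all letters distinct, the only value for B is 9. So B=9.
Step 6. [col 3: B + H ≡ H (mod 10)] column 3 (B + H ≡ H (mod 10), carry-in 1) doesn't pin H yet; pick H=2 and continue, so H=2.
Step 7. [col 4: P + M ≡ Z (mod 10)] column 4 (P + M ≡ Z (mod 10), carry-in 1) doesn't pin Z yet; pick Z=1 and continue ⇒ Z=1.
Step 8. [col 4: P + M ≡ Z (mod 10)] column 4: given M=6, Z=1, carry-in 1, and digits 1,2,3,5,6,8,9 already taken and all letters distinct, P+M≡Z (mod 10) forces P=4. So P=4.
Step 9. [col 5: Z + I ≡ R (mod 10)] from column 5 (Z=1, I=5, carry-in 1, digits 1,2,3,4,5,6,8,9 already taken and all letters distinct): R must equal 7 ⇒ R=7.

Answer: A=8, B=9, H=2, I=5, M=6, P=4, R=7, W=3, Z=1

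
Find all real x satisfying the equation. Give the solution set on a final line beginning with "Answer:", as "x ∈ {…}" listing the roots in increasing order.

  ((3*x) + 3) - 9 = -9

Step 1. [((3*x) + 3) - 9 = -9] peel the -9: add 9 from each side. So sub: (3*x) + 3 = 0.
Step 2. [(3*x) + 3 = 0] 3 comes off first (subtract 3), so sub: 3*x = -3.
Step 3. [3*x = -3] 3·(inner) — divide through by 3. So div: x = -1.

Answer: x ∈ {-1}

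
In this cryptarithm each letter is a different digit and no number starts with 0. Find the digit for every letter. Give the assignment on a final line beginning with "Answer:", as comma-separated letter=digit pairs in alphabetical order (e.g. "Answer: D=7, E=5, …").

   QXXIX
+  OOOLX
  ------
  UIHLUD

Step 1. [col 1: X + X ≡ D (mod 10)] column 1 (X + X ≡ D (mod 10), carry-in 0) doesn't pin D yet; pick D=6 and continue. So D=6.
Step 2. [col 1: X + X ≡ D (mod 10)] several values work for X in column 1 (X + X ≡ D (mod 10), carry-in 0); try X=3, so X=3.
Step 3. [col 2: I + L ≡ U (mod 10)] no forcing yet in column 2 (carry-in 0); L=9 is free and consistent — try it ⇒ L=9.
Step 4. [col 2: I + L ≡ U (mod 10)] column 2 (I + L ≡ U (mod 10), carry-in 0) doesn't pin I yet; pick I=2 and continue ⇒ I=2.
Step 5. [col 2: I + L ≡ U (mod 10)] from column 2 (I=2, L=9, carry-in 0, digits 2,3,6,9 already taken and all letters distinct): U must equal 1. So U=1.
Step 6. [col 3: X + O ≡ L (mod 10)] column 3: given X=3, L=9, carry-in 1, and digits 1,2,3,6,9 already taken and all letters distinct, X+O≡L (mod 10) forces O=5 ⇒ O=5.
Step 7. [col 4: X + O ≡ H (mod 10)] in column 4 we have X+O≡H with carry-in 0; given X=3, O=5 and digits 1,2,3,5,6,9 already taken and all letters distinct, that pins H to 8. So H=8.
Step 8. [col 5: Q + O ≡ I (mod 10)] column 5 reads Q+O+carry(0)=I with O=5, I=2; with digits 1,2,3,5,6,8,9 already taken and all letters distinct, the only value for Q is 7. So Q=7.

Answer: D=6, H=8, I=2, L=9, O=5, Q=7, U=1, X=3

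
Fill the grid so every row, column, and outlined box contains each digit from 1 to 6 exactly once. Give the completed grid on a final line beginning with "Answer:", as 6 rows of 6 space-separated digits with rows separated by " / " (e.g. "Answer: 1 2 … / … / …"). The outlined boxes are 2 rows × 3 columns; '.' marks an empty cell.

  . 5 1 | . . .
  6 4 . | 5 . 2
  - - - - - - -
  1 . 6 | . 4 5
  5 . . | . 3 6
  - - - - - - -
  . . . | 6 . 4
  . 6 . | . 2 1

Step 1. [r4c2∈{2}] r4c2 has the single candidate 2 ⇒ r4c2=2.
Step 2. [r6c3∈{3,4,5}] r6c3 is the only open cell in row 6 admitting 5, so r6c3=5.
Step 3. [r6c4∈{3}] r6c4 has the single candidate 3, so r6c4=3.
Step 4. [r5c3∈{2,3}] col 3 places 2 nowhere but r5c3 ⇒ r5c3=2.
Step 5. [r5c1∈{3}] nothing but 3 survives at r5c1 ⇒ r5c1=3.
Step 6. [r5c5∈{5}] r5c5 has the single candidate 5 ⇒ r5c5=5.
Step 7. [r5c2∈{1}] r5c2 is down to just 1, so r5c2=1.
Step 8. [r1c6∈{3}] r1c6 has the single candidate 3 ⇒ r1c6=3.
Step 9. [r1c5∈{6}] only 6 remains possible at r1c5 ⇒ r1c5=6.
Step 10. [r2c5∈{1}] only 1 remains possible at r2c5 ⇒ r2c5=1.
Step 11. [r6c1∈{4}] r6c1's peers cover all but 4. So r6c1=4.
Step 12. [r1c4∈{4}] r1c4's peers cover all but 4, so r1c4=4.
Step 13. [r4c4∈{1}] nothing but 1 survives at r4c4 ⇒ r4c4=1.
Step 14. [r3c4∈{2}] r3c4's peers cover all but 2 ⇒ r3c4=2.
Step 15. [r3c2∈{3}] r3c2 is down to just 3. So r3c2=3.
Step 16. [r4c3∈{4}] only 4 remains possible at r4c3 ⇒ r4c3=4.
Step 17. [r1c1∈{2}] r1c1 is down to just 2. So r1c1=2.
Step 18. [r2c3∈{3}] only 3 remains possible at r2c3 ⇒ r2c3=3.

Answer: 2 5 1 4 6 3 / 6 4 3 5 1 2 / 1 3 6 2 4 5 / 5 2 4 1 3 6 / 3 1 2 6 5 4 / 4 6 5 3 2 1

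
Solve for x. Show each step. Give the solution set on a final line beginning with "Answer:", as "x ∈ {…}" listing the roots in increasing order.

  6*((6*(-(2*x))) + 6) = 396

Step 1. [6*((6*(-(2*x))) + 6) = 396] leading coefficient 6: divide by 6 ⇒ div: (6*(-(2*x))) + 6 = 66.
Step 2. [(6*(-(2*x))) + 6 = 66] 6 | LHS and 6 | 66: pull 6 out. So factor: (-(2*x)) + 1 = 11.
Step 3. [(-(2*x)) + 1 = 11] the outer +1 inverts by subtracting 1. So sub: -(2*x) = 10.
Step 4. [-(2*x) = 10] flip signs both sides, so neg: 2*x = -10.
Step 5. [2*x = -10] 2·(inner) — divide through by 2, so div: x = -5.

Answer: x ∈ {-5}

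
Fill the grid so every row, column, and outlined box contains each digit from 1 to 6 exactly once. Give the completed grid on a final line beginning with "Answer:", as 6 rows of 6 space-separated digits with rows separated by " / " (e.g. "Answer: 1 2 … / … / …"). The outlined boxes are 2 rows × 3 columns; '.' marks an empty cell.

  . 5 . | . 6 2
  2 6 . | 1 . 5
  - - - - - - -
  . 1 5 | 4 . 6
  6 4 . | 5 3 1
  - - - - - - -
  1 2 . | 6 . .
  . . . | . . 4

Step 1. [r2c3∈{3,4}] r2c3 is the only open cell in row 2 admitting 3, so r2c3=3.
Step 2. [r6c2∈{3}] r6c2's peers cover all but 3 ⇒ r6c2=3.
Step 3. [r6c5∈{1,2,5}] in row 6, 1 fits only at r6c5. So r6c5=1.
Step 4. [r1c3∈{1,4}] in row 1, 1 fits only at r1c3. So r1c3=1.
Step 5. [r3c1∈{3}] r3c1 has the single candidate 3, so r3c1=3.
Step 6. [r4c3∈{2}] only 2 remains possible at r4c3. So r4c3=2.
Step 7. [r6c4∈{2}] r6c4 has the single candidate 2, so r6c4=2.
Step 8. [r2c5∈{4}] r2c5 has the single candidate 4, so r2c5=4.
Step 9. [r6c1∈{5}] r6c1 has the single candidate 5, so r6c1=5.
Step 10. [r5c5∈{5}] r5c5's peers cover all but 5. So r5c5=5.
Step 11. [r1c4∈{3}] r1c4 is down to just 3 ⇒ r1c4=3.
Step 12. [r5c6∈{3}] r5c6 is down to just 3, so r5c6=3.
Step 13. [r5c3∈{4}] r5c3 is down to just 4, so r5c3=4.
Step 14. [r3c5∈{2}] r3c5's peers cover all but 2 ⇒ r3c5=2.
Step 15. [r6c3∈{6}] nothing but 6 survives at r6c3, so r6c3=6.
Step 16. [r1c1∈{4}] r1c1 has the single candidate 4, so r1c1=4.

Answer: 4 5 1 3 6 2 / 2 6 3 1 4 5 / 3 1 5 4 2 6 / 6 4 2 5 3 1 / 1 2 4 6 5 3 / 5 3 6 2 1 4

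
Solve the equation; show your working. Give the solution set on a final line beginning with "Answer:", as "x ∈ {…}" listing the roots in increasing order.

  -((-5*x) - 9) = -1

Step 1. [-((-5*x) - 9) = -1] LHS negated; negate both sides ⇒ neg: (-5*x) - 9 = 1.
Step 2. [(-5*x) - 9 = 1] 9 comes off first (add 9), so sub: -5*x = 10.
Step 3. [-5*x = 10] -5 out front; divide by -5 ⇒ div: x = -2.

Answer: x ∈ {-2}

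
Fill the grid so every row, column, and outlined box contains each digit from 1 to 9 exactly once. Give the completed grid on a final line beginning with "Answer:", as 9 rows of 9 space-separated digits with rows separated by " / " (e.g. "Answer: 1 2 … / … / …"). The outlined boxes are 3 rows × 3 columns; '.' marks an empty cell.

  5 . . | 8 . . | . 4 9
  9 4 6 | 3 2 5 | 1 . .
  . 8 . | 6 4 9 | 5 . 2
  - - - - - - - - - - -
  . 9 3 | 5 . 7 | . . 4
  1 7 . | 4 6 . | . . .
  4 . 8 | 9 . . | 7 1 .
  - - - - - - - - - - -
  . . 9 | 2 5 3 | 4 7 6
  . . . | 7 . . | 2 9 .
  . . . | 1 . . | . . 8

Step 1. [r9c7∈{3}] only 3 remains possible at r9c7. So r9c7=3.
Step 2. [r6c2∈{2,5,6}] r6c2 is the only open cell in row 6 admitting 6. So r6c2=6.
Step 3. [r5c3∈{2,5}] 5 has one home in box 4: r5c3. So r5c3=5.
Step 4. [r3c3∈{1,7}] row 3 places 1 nowhere but r3c3, so r3c3=1.
Step 5. [r4c8∈{2,6,8}] col 8 places 6 nowhere but r4c8. So r4c8=6.
Step 6. [r5c8∈{2,3,8}] across col 8, 2 lands solely at r5c8, so r5c8=2.
Step 7. [r8c5∈{8}] only 8 remains possible at r8c5. So r8c5=8.
Step 8. [r3c1∈{3,7}] r3c1 is the only open cell in row 3 admitting 7. So r3c1=7.
Step 9. [r1c3∈{2}] only 2 remains possible at r1c3 ⇒ r1c3=2.
Step 10. [r8c9∈{1,5}] in col 9, 1 fits only at r8c9 ⇒ r8c9=1.
Step 11. [r8c1∈{3,6}] r8c1 is the only open cell in col 1 admitting 3. So r8c1=3.
Step 12. [r9c1∈{2,6}] col 1 places 6 nowhere but r9c1. So r9c1=6.
Step 13. [r8c3∈{4}] r8c3's peers cover all but 4. So r8c3=4.
Step 14. [r1c6∈{1}] r1c6 has the single candidate 1. So r1c6=1.
Step 15. [r8c2∈{5}] r8c2's peers cover all but 5, so r8c2=5.
Step 16. [r5c9∈{3}] only 3 remains possible at r5c9. So r5c9=3.
Step 17. [r4c7∈{8}] only 8 remains possible at r4c7 ⇒ r4c7=8.
Step 18. [r7c1∈{8}] r7c1 is down to just 8, so r7c1=8.
Step 19. [r5c6∈{8}] only 8 remains possible at r5c6 ⇒ r5c6=8.
Step 20. [r4c1∈{2}] r4c1 has the single candidate 2, so r4c1=2.
Step 21. [r9c8∈{5}] r9c8 has the single candidate 5. So r9c8=5.
Step 22. [r6c5∈{3}] r6c5 has the single candidate 3. So r6c5=3.
Step 23. [r7c2∈{1}] only 1 remains possible at r7c2, so r7c2=1.
Step 24. [r9c5∈{9}] nothing but 9 survives at r9c5, so r9c5=9.
Step 25. [r9c6∈{4}] r9c6's peers cover all but 4 ⇒ r9c6=4.
Step 26. [r1c7∈{6}] nothing but 6 survives at r1c7 ⇒ r1c7=6.
Step 27. [r6c9∈{5}] r6c9 has the single candidate 5, so r6c9=5.
Step 28. [r1c2∈{3}] r1c2 is down to just 3. So r1c2=3.
Step 29. [r9c3∈{7}] r9c3 is down to just 7, so r9c3=7.
Step 30. [r5c7∈{9}] r5c7 is down to just 9 ⇒ r5c7=9.
Step 31. [r3c8∈{3}] r3c8's peers cover all but 3 ⇒ r3c8=3.
Step 32. [r2c9∈{7}] r2c9 has the single candidate 7. So r2c9=7.
Step 33. [r1c5∈{7}] only 7 remains possible at r1c5 ⇒ r1c5=7.
Step 34. [r2c8∈{8}] r2c8 has the single candidate 8. So r2c8=8.
Step 35. [r8c6∈{6}] r8c6 is down to just 6, so r8c6=6.
Step 36. [r6c6∈{2}] r6c6's peers cover all but 2, so r6c6=2.
Step 37. [r9c2∈{2}] r9c2 is down to just 2. So r9c2=2.
Step 38. [r4c5∈{1}] only 1 remains possible at r4c5. So r4c5=1.

Answer: 5 3 2 8 7 1 6 4 9 / 9 4 6 3 2 5 1 8 7 / 7 8 1 6 4 9 5 3 2 / 2 9 3 5 1 7 8 6 4 / 1 7 5 4 6 8 9 2 3 / 4 6 8 9 3 2 7 1 5 / 8 1 9 2 5 3 4 7 6 / 3 5 4 7 8 6 2 9 1 / 6 2 7 1 9 4 3 5 8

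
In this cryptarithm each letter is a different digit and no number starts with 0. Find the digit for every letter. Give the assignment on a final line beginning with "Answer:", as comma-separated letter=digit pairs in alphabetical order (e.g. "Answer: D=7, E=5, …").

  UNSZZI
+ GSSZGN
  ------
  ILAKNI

Step 1. [col 1: I + N ≡ I (mod 10)] column 1: given nothing yet, carry-in 0, and all letters distinct, none taken yet, I+N≡I (mod 10) forces N=0, so N=0.
Step 2. [col 1: I + N ≡ I (mod 10)] column 1 (I + N ≡ I (mod 10), carry-in 0) doesn't pin I yet; pick I=5 and continue ⇒ I=5.
Step 3. [col 2: Z + G ≡ N (mod 10)] Z=6 is one option consistent with column 2 (Z + G ≡ N (mod 10), carry-in 0) — take it, so Z=6.
Step 4. [col 2: Z + G ≡ N (mod 10)] in column 2 we have Z+G≡N with carry-in 0; given Z=6, N=0 and digits 0,5,6 already taken and all letters distinct, that pins G to 4 ⇒ G=4.
Step 5. [col 3: Z + Z ≡ K (mod 10)] in column 3 we have Z+Z≡K with carry-in 1; given Z=6 and digits 0,4,5,6 already taken and all letters distinct, that pins K to 3. So K=3.
Step 6. [col 4: S + S ≡ A (mod 10)] in column 4 we have S+S≡A with carry-in 1; given nothing yet and digits 0,3,4,5,6 already taken and all letters distinct, that pins A to 7, so A=7.
Step 7. [col 4: S + S ≡ A (mod 10)] from column 4 (A=7, carry-in 1, digits 0,3,4,5,6,7 already taken and all letters distinct): S must equal 8, so S=8.
Step 8. [col 5: N + S ≡ L (mod 10)] column 5: given N=0, S=8, carry-in 1, and digits 0,3,4,5,6,7,8 already taken and all letters distinct, N+S≡L (mod 10) forces L=9, so L=9.
Step 9. [col 6: U + G ≡ I (mod 10)] from column 6 (G=4, I=5, carry-in 0, digits 0,3,4,5,6,7,8,9 already taken and all letters distinct): U must equal 1 ⇒ U=1.

Answer: A=7, G=4, I=5, K=3, L=9, N=0, S=8, U=1, Z=6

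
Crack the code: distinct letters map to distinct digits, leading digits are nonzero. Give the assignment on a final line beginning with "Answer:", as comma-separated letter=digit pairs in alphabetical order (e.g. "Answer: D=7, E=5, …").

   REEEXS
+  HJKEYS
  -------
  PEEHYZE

Step 1. [col 1: S + S ≡ E (mod 10)] column 1 (S + S ≡ E (mod 10), carry-in 0) doesn't pin S yet; pick S=6 and continue. So S=6.
Step 2. [col 1: S + S ≡ E (mod 10)] column 1 reads S+S+carry(0)=E with S=6; with digits 6 already taken and all letters distinct, the only value for E is 2. So E=2.
Step 3. [col 2: X + Y ≡ Z (mod 10)] no forcing yet in column 2 (carry-in 1); Y=5 is free and consistent — try it, so Y=5.
Step 4. [P] P is the leading digit of a 7-digit sum of two 6-digit numbers; the final carry is exactly 1 ⇒ P=1.
Step 5. [col 2: X + Y ≡ Z (mod 10)] no forcing yet in column 2 (carry-in 1); Z=4 is free and consistent — try it. So Z=4.
Step 6. [col 2: X + Y ≡ Z (mod 10)] from column 2 (Y=5, Z=4, carry-in 1, digits 1,2,4,5,6 already taken and all letters distinct): X must equal 8 ⇒ X=8.
Step 7. [col 4: E + K ≡ H (mod 10)] in column 4 we have E+K≡H with carry-in 0; given E=2 and digits 1,2,4,5,6,8 already taken and all letters distinct, that pins H to 9. So H=9.
Step 8. [col 4: E + K ≡ H (mod 10)] column 4 reads E+K+carry(0)=H with E=2, H=9; with digits 1,2,4,5,6,8,9 already taken and all letters distinct, the only value for K is 7. So K=7.
Step 9. [col 5: E + J ≡ E (mod 10)] in column 5 we have E+J≡E with carry-in 0; given E=2 and digits 1,2,4,5,6,7,8,9 already taken and all letters distinct, that pins J to 0, so J=0.
Step 10. [col 6: R + H ≡ E (mod 10)] from column 6 (H=9, E=2, carry-in 0, digits 0,1,2,4,5,6,7,8,9 already taken and all letters distinct): R must equal 3, so R=3.

Answer: E=2, H=9, J=0, K=7, P=1, R=3, S=6, X=8, Y=5, Z=4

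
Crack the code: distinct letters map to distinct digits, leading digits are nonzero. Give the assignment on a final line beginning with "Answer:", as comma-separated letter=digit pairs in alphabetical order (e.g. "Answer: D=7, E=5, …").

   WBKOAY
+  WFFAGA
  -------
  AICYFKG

Step 1. [col 1: Y + A ≡ G (mod 10)] no forcing yet in column 1 (carry-in 0); Y=3 is free and consistent — try it, so Y=3.
Step 2. [col 1: Y + A ≡ G (mod 10)] several values work for G in column 1 (Y + A ≡ G (mod 10), carry-in 0); try G=4, so G=4.
Step 3. [col 1: Y + A ≡ G (mod 10)] column 1: given Y=3, G=4, carry-in 0, and digits 3,4 already taken and all letters distinct, Y+A≡G (mod 10) forces A=1. So A=1.
Step 4. [col 2: A + G ≡ K (mod 10)] in column 2 we have A+G≡K with carry-in 0; given A=1, G=4 and digits 1,3,4 already taken and all letters distinct, that pins K to 5. So K=5.
Step 5. [col 3: O + A ≡ F (mod 10)] several values work for O in column 3 (O + A ≡ F (mod 10), carry-in 0); try O=7. So O=7.
Step 6. [col 3: O + A ≡ F (mod 10)] in column 3 we have O+A≡F with carry-in 0; given O=7, A=1 and digits 1,3,4,5,7 already taken and all letters distinct, that pins F to 8 ⇒ F=8.
Step 7. [col 5: B + F ≡ C (mod 10)] column 5 reads B+F+carry(1)=C with F=8; with digits 1,3,4,5,7,8 already taken and all letters distinct, the only value for B is 0, so B=0.
Step 8. [col 5: B + F ≡ C (mod 10)] in column 5 we have B+F≡C with carry-in 1; given B=0, F=8 and digits 0,1,3,4,5,7,8 already taken and all letters distinct, that pins C to 9, so C=9.
Step 9. [col 6: W + W ≡ I (mod 10)] column 6: given nothing yet, carry-in 0, and digits 0,1,3,4,5,7,8,9 already taken and all letters distinct, W+W≡I (mod 10) forces W=6. So W=6.
Step 10. [col 6: W + W ≡ I (mod 10)] in column 6 we have W+W≡I with carry-in 0; given W=6 and digits 0,1,3,4,5,6,7,8,9 already taken and all letters distinct, that pins I to 2 ⇒ I=2.

Answer: A=1, B=0, C=9, F=8, G=4, I=2, K=5, O=7, W=6, Y=3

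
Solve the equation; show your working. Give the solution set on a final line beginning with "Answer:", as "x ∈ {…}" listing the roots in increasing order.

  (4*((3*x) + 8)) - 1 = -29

Step 1. [(4*((3*x) + 8)) - 1 = -29] 1 comes off first (add 1), so sub: 4*((3*x) + 8) = -28.
Step 2. [4*((3*x) + 8) = -28] LHS = 4·(…); ÷4 both sides. So div: (3*x) + 8 = -7.
Step 3. [(3*x) + 8 = -7] +8 is outermost — subtract 8 both sides ⇒ sub: 3*x = -15.
Step 4. [3*x = -15] divide by the outer 3, so div: x = -5.

Answer: x ∈ {-5}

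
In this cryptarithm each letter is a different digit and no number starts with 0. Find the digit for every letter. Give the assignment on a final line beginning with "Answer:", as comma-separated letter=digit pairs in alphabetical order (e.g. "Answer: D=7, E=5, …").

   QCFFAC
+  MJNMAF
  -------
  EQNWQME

Step 1. [col 1: C + F ≡ E (mod 10)] several values work for F in column 1 (C + F ≡ E (mod 10), carry-in 0); try F=3, so F=3.
Step 2. [col 1: C + F ≡ E (mod 10)] column 1 (C + F ≡ E (mod 10), carry-in 0) doesn't pin E yet; pick E=1 and continue, so E=1.
Step 3. [col 1: C + F ≡ E (mod 10)] column 1: given F=3, E=1, carry-in 0, and digits 1,3 already taken and all letters distinct, C+F≡E (mod 10) forces C=8 ⇒ C=8.
Step 4. [col 2: A + A ≡ M (mod 10)] several values work for A in column 2 (A + A ≡ M (mod 10), carry-in 1); try A=4. So A=4.
Step 5. [col 2: A + A ≡ M (mod 10)] column 2: given A=4, carry-in 1, and digits 1,3,4,8 already taken and all letters distinct, A+A≡M (mod 10) forces M=9. So M=9.
Step 6. [col 3: F + M ≡ Q (mod 10)] from column 3 (F=3, M=9, carry-in 0, digits 1,3,4,8,9 already taken and all letters distinct): Q must equal 2. So Q=2.
Step 7. [col 4: F + N ≡ W (mod 10)] in column 4 we have F+N≡W with carry-in 1; given F=3 and digits 1,2,3,4,8,9 already taken and all letters distinct, that pins N to 6, so N=6.
Step 8. [col 4: F + N ≡ W (mod 10)] column 4 reads F+N+carry(1)=W with F=3, N=6; with digits 1,2,3,4,6,8,9 already taken and all letters distinct, the only value for W is 0, so W=0.
Step 9. [col 5: C + J ≡ N (mod 10)] column 5 reads C+J+carry(1)=N with C=8, N=6; with digits 0,1,2,3,4,6,8,9 already taken and all letters distinct, the only value for J is 7. So J=7.

Answer: A=4, C=8, E=1, F=3, J=7, M=9, N=6, Q=2, W=0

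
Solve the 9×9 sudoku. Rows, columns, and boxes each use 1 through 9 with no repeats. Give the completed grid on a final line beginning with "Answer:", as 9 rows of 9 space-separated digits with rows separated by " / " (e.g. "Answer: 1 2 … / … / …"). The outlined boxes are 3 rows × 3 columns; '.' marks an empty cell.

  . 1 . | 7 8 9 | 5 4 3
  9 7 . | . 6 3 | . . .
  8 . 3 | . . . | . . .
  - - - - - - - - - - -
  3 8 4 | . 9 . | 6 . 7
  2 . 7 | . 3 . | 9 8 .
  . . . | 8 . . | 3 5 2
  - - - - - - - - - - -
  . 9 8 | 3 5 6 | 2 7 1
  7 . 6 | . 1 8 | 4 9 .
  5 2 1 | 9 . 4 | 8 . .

Step 1. [r2c4∈{1,2,4,5}] across row 2, 4 lands solely at r2c4 ⇒ r2c4=4.
Step 2. [r4c8∈{1}] r4c8's peers cover all but 1, so r4c8=1.
Step 3. [r5c2∈{5,6}] in box 4, 5 fits only at r5c2. So r5c2=5.
Step 4. [r5c6∈{1}] r5c6's peers cover all but 1, so r5c6=1.
Step 5. [r3c5∈{2}] r3c5 has the single candidate 2. So r3c5=2.
Step 6. [r3c8∈{6}] r3c8 is down to just 6 ⇒ r3c8=6.
Step 7. [r3c6∈{5}] r3c6 has the single candidate 5, so r3c6=5.
Step 8. [r6c2∈{6}] r6c2 is down to just 6, so r6c2=6.
Step 9. [r2c3∈{2,5}] row 2 places 5 nowhere but r2c3. So r2c3=5.
Step 10. [r3c4∈{1}] only 1 remains possible at r3c4 ⇒ r3c4=1.
Step 11. [r8c4∈{2}] only 2 remains possible at r8c4, so r8c4=2.
Step 12. [r9c5∈{7}] r9c5 has the single candidate 7. So r9c5=7.
Step 13. [r8c9∈{5}] r8c9 is down to just 5. So r8c9=5.
Step 14. [r3c9∈{9}] r3c9 has the single candidate 9, so r3c9=9.
Step 15. [r6c5∈{4}] only 4 remains possible at r6c5, so r6c5=4.
Step 16. [r9c8∈{3}] only 3 remains possible at r9c8. So r9c8=3.
Step 17. [r7c1∈{4}] nothing but 4 survives at r7c1. So r7c1=4.
Step 18. [r6c3∈{9}] r6c3 has the single candidate 9, so r6c3=9.
Step 19. [r2c8∈{2}] only 2 remains possible at r2c8, so r2c8=2.
Step 20. [r1c1∈{6}] nothing but 6 survives at r1c1, so r1c1=6.
Step 21. [r2c9∈{8}] only 8 remains possible at r2c9, so r2c9=8.
Step 22. [r3c2∈{4}] nothing but 4 survives at r3c2, so r3c2=4.
Step 23. [r5c4∈{6}] nothing but 6 survives at r5c4 ⇒ r5c4=6.
Step 24. [r5c9∈{4}] nothing but 4 survives at r5c9 ⇒ r5c9=4.
Step 25. [r4c6∈{2}] r4c6's peers cover all but 2. So r4c6=2.
Step 26. [r4c4∈{5}] r4c4 has the single candidate 5. So r4c4=5.
Step 27. [r1c3∈{2}] nothing but 2 survives at r1c3. So r1c3=2.
Step 28. [r6c6∈{7}] r6c6 has the single candidate 7 ⇒ r6c6=7.
Step 29. [r8c2∈{3}] only 3 remains possible at r8c2, so r8c2=3.
Step 30. [r9c9∈{6}] r9c9's peers cover all but 6, so r9c9=6.
Step 31. [r3c7∈{7}] r3c7 is down to just 7 ⇒ r3c7=7.
Step 32. [r6c1∈{1}] r6c1 is down to just 1. So r6c1=1.
Step 33. [r2c7∈{1}] nothing but 1 survives at r2c7 ⇒ r2c7=1.

Answer: 6 1 2 7 8 9 5 4 3 / 9 7 5 4 6 3 1 2 8 / 8 4 3 1 2 5 7 6 9 / 3 8 4 5 9 2 6 1 7 / 2 5 7 6 3 1 9 8 4 / 1 6 9 8 4 7 3 5 2 / 4 9 8 3 5 6 2 7 1 / 7 3 6 2 1 8 4 9 5 / 5 2 1 9 7 4 8 3 6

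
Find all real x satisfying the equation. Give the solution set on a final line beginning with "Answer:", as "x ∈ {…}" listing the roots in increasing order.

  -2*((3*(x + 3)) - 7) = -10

Step 1. [-2*((3*(x + 3)) - 7) = -10] -2 out front; divide by -2. So div: (3*(x + 3)) - 7 = 5.
Step 2. [(3*(x + 3)) - 7 = 5] 7 comes off first (add 7) ⇒ sub: 3*(x + 3) = 12.
Step 3. [3*(x + 3) = 12] LHS = 3·(…); ÷3 both sides ⇒ div: x + 3 = 4.
Step 4. [x + 3 = 4] 3 comes off first (subtract 3), so sub: x = 1.

Answer: x ∈ {1}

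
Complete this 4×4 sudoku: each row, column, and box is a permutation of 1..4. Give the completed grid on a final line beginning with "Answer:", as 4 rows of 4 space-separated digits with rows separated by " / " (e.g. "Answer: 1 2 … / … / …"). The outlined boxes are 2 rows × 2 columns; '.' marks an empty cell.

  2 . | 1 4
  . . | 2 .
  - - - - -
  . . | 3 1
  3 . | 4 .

Step 1. [r3c1∈{4}] r3c1 is down to just 4 ⇒ r3c1=4.
Step 2. [r4c2∈{1,2}] in row 4, 1 fits only at r4c2 ⇒ r4c2=1.
Step 3. [r2c4∈{3}] nothing but 3 survives at r2c4 ⇒ r2c4=3.
Step 4. [r1c2∈{3}] only 3 remains possible at r1c2, so r1c2=3.
Step 5. [r2c1∈{1}] r2c1's peers cover all but 1 ⇒ r2c1=1.
Step 6. [r3c2∈{2}] nothing but 2 survives at r3c2, so r3c2=2.
Step 7. [r4c4∈{2}] r4c4 has the single candidate 2 ⇒ r4c4=2.
Step 8. [r2c2∈{4}] nothing but 4 survives at r2c2. So r2c2=4.

Answer: 2 3 1 4 / 1 4 2 3 / 4 2 3 1 / 3 1 4 2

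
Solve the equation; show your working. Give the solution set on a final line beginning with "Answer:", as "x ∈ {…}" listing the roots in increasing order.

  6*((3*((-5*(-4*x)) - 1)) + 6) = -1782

Step 1. [6*((3*((-5*(-4*x)) - 1)) + 6) = -1782] leading coefficient 6: divide by 6 ⇒ div: (3*((-5*(-4*x)) - 1)) + 6 = -297.
Step 2. [(3*((-5*(-4*x)) - 1)) + 6 = -297] +6 is outermost — subtract 6 both sides ⇒ sub: 3*((-5*(-4*x)) - 1) = -303.
Step 3. [3*((-5*(-4*x)) - 1) = -303] leading coefficient 3: divide by 3. So div: (-5*(-4*x)) - 1 = -101.
Step 4. [(-5*(-4*x)) - 1 = -101] 1 comes off first (add 1), so sub: -5*(-4*x) = -100.
Step 5. [-5*(-4*x) = -100] LHS = -5·(…); ÷-5 both sides ⇒ div: -4*x = 20.
Step 6. [-4*x = 20] -4 out front; divide by -4 ⇒ div: x = -5.

Answer: x ∈ {-5}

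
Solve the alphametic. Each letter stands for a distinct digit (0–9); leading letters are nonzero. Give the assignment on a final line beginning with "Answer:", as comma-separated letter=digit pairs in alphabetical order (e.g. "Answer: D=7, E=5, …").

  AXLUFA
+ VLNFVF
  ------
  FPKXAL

Step 1. [col 1: A + F ≡ L (mod 10)] no forcing yet in column 1 (carry-in 0); F=6 is free and consistent — try it. So F=6.
Step 2. [col 1: A + F ≡ L (mod 10)] several values work for L in column 1 (A + F ≡ L (mod 10), carry-in 0); try L=7. So L=7.
Step 3. [col 1: A + F ≡ L (mod 10)] column 1 reads A+F+carry(0)=L with F=6, L=7; with digits 6,7 already taken and all letters distinct, the only value for A is 1 ⇒ A=1.
Step 4. [col 2: F + V ≡ A (mod 10)] in column 2 we have F+V≡A with carry-in 0; given F=6, A=1 and digits 1,6,7 already taken and all letters distinct, that pins V to 5, so V=5.
Step 5. [col 3: U + F ≡ X (mod 10)] X=0 is one option consistent with column 3 (U + F ≡ X (mod 10), carry-in 1) — take it ⇒ X=0.
Step 6. [col 3: U + F ≡ X (mod 10)] from column 3 (F=6, X=0, carry-in 1, digits 0,1,5,6,7 already taken and all letters distinct): U must equal 3 ⇒ U=3.
Step 7. [col 4: L + N ≡ K (mod 10)] from column 4 (L=7, carry-in 1, digits 0,1,3,5,6,7 already taken and all letters distinct): K must equal 2 ⇒ K=2.
Step 8. [col 4: L + N ≡ K (mod 10)] column 4 reads L+N+carry(1)=K with L=7, K=2; with digits 0,1,2,3,5,6,7 already taken and all letters distinct, the only value for N is 4 ⇒ N=4.
Step 9. [col 5: X + L ≡ P (mod 10)] column 5 reads X+L+carry(1)=P with X=0, L=7; with digits 0,1,2,3,4,5,6,7 already taken and all letters distinct, the only value for P is 8. So P=8.

Answer: A=1, F=6, K=2, L=7, N=4, P=8, U=3, V=5, X=0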